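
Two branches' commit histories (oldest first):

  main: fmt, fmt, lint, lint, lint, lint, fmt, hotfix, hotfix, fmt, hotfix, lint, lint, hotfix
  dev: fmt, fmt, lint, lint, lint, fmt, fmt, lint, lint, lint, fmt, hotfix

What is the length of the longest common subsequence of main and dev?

Pick fmt at main[1]=dev[1]; then fmt at main[2]=dev[2]; then lint at main[4]=dev[3]; then lint at main[5]=dev[4]; then lint at main[6]=dev[5]; then fmt at main[7]=dev[6]; then fmt at main[10]=dev[7]; then lint at main[12]=dev[9]; then lint at main[13]=dev[10]; then hotfix at main[14]=dev[12]; all 10 commits appear in both, in order. The LCS DP gives dp[14][12] = 10, so this is optimal.

10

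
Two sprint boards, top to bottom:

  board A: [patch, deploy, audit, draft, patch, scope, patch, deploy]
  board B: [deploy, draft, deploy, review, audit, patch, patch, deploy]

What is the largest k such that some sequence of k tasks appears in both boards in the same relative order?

5

Pick deploy [2,3]; then audit [3,5]; then patch [5,6]; then patch [7,7]; then deploy [8,8]; all 5 tasks appear in both, in order. dp[8][8] = 5 confirms this is the maximum.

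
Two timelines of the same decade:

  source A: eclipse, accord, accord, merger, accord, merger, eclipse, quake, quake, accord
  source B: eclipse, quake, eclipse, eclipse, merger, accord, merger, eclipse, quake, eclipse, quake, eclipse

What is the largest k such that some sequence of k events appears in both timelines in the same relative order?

7

Taking eclipse at source A[1]=source B[4], then merger at source A[4]=source B[5], then accord at source A[5]=source B[6], then merger at source A[6]=source B[7], then eclipse at source A[7]=source B[8], then quake at source A[8]=source B[9], then quake at source A[9]=source B[11] gives a common subsequence of length 7. dp[10][12] = 7 confirms this is the maximum.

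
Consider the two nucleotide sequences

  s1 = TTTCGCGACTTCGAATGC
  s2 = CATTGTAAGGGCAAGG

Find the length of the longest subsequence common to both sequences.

9

Taking T at s1[1]=s2[3] → T at s1[2]=s2[4] → T at s1[3]=s2[6] → G at s1[5]=s2[10] → G at s1[7]=s2[11] → C at s1[12]=s2[12] → A at s1[14]=s2[13] → A at s1[15]=s2[14] → G at s1[17]=s2[16] gives a common subsequence of length 9. The LCS DP gives dp[18][16] = 9, so this is optimal.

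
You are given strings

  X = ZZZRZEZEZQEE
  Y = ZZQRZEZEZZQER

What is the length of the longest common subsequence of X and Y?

One common subsequence of length 10: Z [1,1], Z [2,2], R [4,4], Z [5,5], E [6,6], Z [7,7], E [8,8], Z [9,10], Q [10,11], E [11,12]. Since dp[12][13] = 10, nothing longer is possible.

10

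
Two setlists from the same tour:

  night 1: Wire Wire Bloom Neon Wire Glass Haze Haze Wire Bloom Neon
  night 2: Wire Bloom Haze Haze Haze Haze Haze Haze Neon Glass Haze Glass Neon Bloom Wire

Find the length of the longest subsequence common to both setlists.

6

Taking Wire [2,1]; then Bloom [3,2]; then Neon [4,9]; then Glass [6,10]; then Haze [7,11]; then Wire [9,15] gives a common subsequence of length 6, and the DP table's final entry dp[11][15] is also 6, so no common subsequence is longer.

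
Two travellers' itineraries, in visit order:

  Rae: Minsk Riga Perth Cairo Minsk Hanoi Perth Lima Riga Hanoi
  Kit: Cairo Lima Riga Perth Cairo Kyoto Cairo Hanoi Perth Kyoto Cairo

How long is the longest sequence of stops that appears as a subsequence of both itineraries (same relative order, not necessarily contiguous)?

5

Match Riga (Rae #2, Kit #3); then Perth (Rae #3, Kit #4); then Cairo (Rae #4, Kit #7); then Hanoi (Rae #6, Kit #8); then Perth (Rae #7, Kit #9) — 5 stops in the same relative order in both. The LCS DP gives dp[10][11] = 5, so this is optimal.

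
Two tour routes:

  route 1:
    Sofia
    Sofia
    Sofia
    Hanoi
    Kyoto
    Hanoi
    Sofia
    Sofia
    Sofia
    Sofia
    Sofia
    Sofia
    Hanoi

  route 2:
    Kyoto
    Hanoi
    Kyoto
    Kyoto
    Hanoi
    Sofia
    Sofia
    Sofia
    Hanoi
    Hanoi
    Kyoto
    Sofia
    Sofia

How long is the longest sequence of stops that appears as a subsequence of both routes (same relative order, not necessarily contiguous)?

8

Match Hanoi [4,2], then Kyoto [5,4], then Hanoi [6,5], then Sofia [7,6], then Sofia [8,7], then Sofia [9,8], then Sofia [11,12], then Sofia [12,13] — 8 stops in the same relative order in both. The LCS DP gives dp[13][13] = 8, so this is optimal.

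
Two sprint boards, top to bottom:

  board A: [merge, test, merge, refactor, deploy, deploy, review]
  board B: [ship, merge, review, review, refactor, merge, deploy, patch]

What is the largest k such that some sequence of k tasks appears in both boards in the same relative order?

3

Taking merge (board A #1, board B #2) → merge (board A #3, board B #6) → deploy (board A #5, board B #7) gives a common subsequence of length 3. Since dp[7][8] = 3, nothing longer is possible.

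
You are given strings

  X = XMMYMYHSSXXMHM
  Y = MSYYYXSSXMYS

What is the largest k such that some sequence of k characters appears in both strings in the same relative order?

7

Pick M [2,1]; then Y [4,4]; then Y [6,5]; then S [8,7]; then S [9,8]; then X [11,9]; then M [12,10]; all 7 characters appear in both, in order. Since dp[14][12] = 7, nothing longer is possible.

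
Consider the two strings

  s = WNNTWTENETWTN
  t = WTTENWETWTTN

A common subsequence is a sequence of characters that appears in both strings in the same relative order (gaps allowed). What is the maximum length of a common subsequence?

10

Match W at s[1]=t[1], T at s[4]=t[2], T at s[6]=t[3], E at s[7]=t[4], N at s[8]=t[5], E at s[9]=t[7], T at s[10]=t[8], W at s[11]=t[9], T at s[12]=t[11], N at s[13]=t[12] — 10 characters in the same relative order in both. Since dp[13][12] = 10, nothing longer is possible.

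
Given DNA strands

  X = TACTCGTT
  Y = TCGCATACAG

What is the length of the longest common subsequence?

5

Let dp[i][j] be the LCS length of the first i bases of X and the first j bases of Y. dp[i][j] = dp[i-1][j-1]+1 when the i-th and j-th bases match, else max(dp[i-1][j], dp[i][j-1]).
    ·  T  C  G  C  A  T  A  C  A  G
 ·  0  0  0  0  0  0  0  0  0  0  0
 T  0  1  1  1  1  1  1  1  1  1  1
 A  0  1  1  1  1  2  2  2  2  2  2
 C  0  1  2  2  2  2  2  2  3  3  3
 T  0  1  2  2  2  2  3  3  3  3  3
 C  0  1  2  2  3  3  3  3  4  4  4
 G  0  1  2  3  3  3  3  3  4  4  5
 T  0  1  2  3  3  3  4  4  4  4  5
 T  0  1  2  3  3  3  4  4  4  4  5
dp[8][10] = 5. One LCS (by backtracking along matches): TATCG.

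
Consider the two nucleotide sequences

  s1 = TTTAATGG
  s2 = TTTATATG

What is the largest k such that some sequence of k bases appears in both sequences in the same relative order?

7

Match T (s1 #1, s2 #1), then T (s1 #2, s2 #2), then T (s1 #3, s2 #3), then A (s1 #4, s2 #4), then A (s1 #5, s2 #6), then T (s1 #6, s2 #7), then G (s1 #8, s2 #8) — 7 bases in the same relative order in both. The LCS DP gives dp[8][8] = 7, so this is optimal.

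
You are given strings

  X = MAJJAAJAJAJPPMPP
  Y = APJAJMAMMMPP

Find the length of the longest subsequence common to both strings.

8

Match A [2,1], then J [4,3], then A [6,4], then J [7,5], then A [8,7], then M [14,10], then P [15,11], then P [16,12] — 8 characters in the same relative order in both. Since dp[16][12] = 8, nothing longer is possible.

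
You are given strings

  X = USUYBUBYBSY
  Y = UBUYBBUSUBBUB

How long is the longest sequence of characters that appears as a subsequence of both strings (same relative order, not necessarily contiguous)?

7

Let dp[i][j] be the LCS length of the first i characters of X and the first j characters of Y. dp[i][j] = dp[i-1][j-1]+1 when the i-th and j-th characters match, else max(dp[i-1][j], dp[i][j-1]).
    ·  U  B  U  Y  B  B  U  S  U  B  B  U  B
 ·  0  0  0  0  0  0  0  0  0  0  0  0  0  0
 U  0  1  1  1  1  1  1  1  1  1  1  1  1  1
 S  0  1  1  1  1  1  1  1  2  2  2  2  2  2
 U  0  1  1  2  2  2  2  2  2  3  3  3  3  3
 Y  0  1  1  2  3  3  3  3  3  3  3  3  3  3
 B  0  1  2  2  3  4  4  4  4  4  4  4  4  4
 U  0  1  2  3  3  4  4  5  5  5  5  5  5  5
 B  0  1  2  3  3  4  5  5  5  5  6  6  6  6
 Y  0  1  2  3  4  4  5  5  5  5  6  6  6  6
 B  0  1  2  3  4  5  5  5  5  5  6  7  7  7
 S  0  1  2  3  4  5  5  5  6  6  6  7  7  7
 Y  0  1  2  3  4  5  5  5  6  6  6  7  7  7
dp[11][13] = 7. One LCS (by backtracking along matches): UUYBUBB.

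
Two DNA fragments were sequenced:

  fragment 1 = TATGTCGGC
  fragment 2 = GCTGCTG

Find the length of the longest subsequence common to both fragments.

Match T (fragment 1 #3, fragment 2 #3) → G (fragment 1 #4, fragment 2 #4) → T (fragment 1 #5, fragment 2 #6) → G (fragment 1 #8, fragment 2 #7) — 4 bases in the same relative order in both. The LCS DP gives dp[9][7] = 4, so this is optimal.

4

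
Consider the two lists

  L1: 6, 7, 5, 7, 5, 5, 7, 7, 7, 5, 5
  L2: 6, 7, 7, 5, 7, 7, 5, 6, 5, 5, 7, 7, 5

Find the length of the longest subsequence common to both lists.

One common subsequence of length 9: 6 (L1 #1, L2 #1) → 7 (L1 #2, L2 #3) → 5 (L1 #3, L2 #4) → 7 (L1 #4, L2 #6) → 5 (L1 #5, L2 #9) → 5 (L1 #6, L2 #10) → 7 (L1 #8, L2 #11) → 7 (L1 #9, L2 #12) → 5 (L1 #11, L2 #13). Since dp[11][13] = 9, nothing longer is possible.

9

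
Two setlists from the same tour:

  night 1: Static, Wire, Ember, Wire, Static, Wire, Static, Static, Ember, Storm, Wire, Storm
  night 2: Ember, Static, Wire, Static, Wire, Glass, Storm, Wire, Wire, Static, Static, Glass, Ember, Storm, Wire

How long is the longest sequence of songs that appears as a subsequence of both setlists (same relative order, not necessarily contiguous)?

9

Pick Static at night 1[1]=night 2[4], Wire at night 1[2]=night 2[5], Wire at night 1[4]=night 2[8], Wire at night 1[6]=night 2[9], Static at night 1[7]=night 2[10], Static at night 1[8]=night 2[11], Ember at night 1[9]=night 2[13], Storm at night 1[10]=night 2[14], Wire at night 1[11]=night 2[15]; all 9 songs appear in both, in order. dp[12][15] = 9 confirms this is the maximum.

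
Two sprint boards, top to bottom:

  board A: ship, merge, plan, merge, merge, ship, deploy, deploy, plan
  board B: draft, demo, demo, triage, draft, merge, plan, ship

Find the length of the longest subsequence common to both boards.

3

Match merge (board A #2, board B #6) → plan (board A #3, board B #7) → ship (board A #6, board B #8) — 3 tasks in the same relative order in both, and the DP table's final entry dp[9][8] is also 3, so no common subsequence is longer.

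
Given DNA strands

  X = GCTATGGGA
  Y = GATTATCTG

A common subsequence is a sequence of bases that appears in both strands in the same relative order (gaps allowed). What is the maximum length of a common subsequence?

5

Let dp[i][j] be the LCS length of the first i bases of X and the first j bases of Y. dp[i][j] = dp[i-1][j-1]+1 when the i-th and j-th bases match, else max(dp[i-1][j], dp[i][j-1]).
    ·  G  A  T  T  A  T  C  T  G
 ·  0  0  0  0  0  0  0  0  0  0
 G  0  1  1  1  1  1  1  1  1  1
 C  0  1  1  1  1  1  1  2  2  2
 T  0  1  1  2  2  2  2  2  3  3
 A  0  1  2  2  2  3  3  3  3  3
 T  0  1  2  3  3  3  4  4  4  4
 G  0  1  2  3  3  3  4  4  4  5
 G  0  1  2  3  3  3  4  4  4  5
 G  0  1  2  3  3  3  4  4  4  5
 A  0  1  2  3  3  4  4  4  4  5
dp[9][9] = 5. One LCS (by backtracking along matches): GTATG.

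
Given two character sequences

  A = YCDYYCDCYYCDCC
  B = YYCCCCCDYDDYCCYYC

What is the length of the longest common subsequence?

Taking Y (A #1, B #2) → C (A #2, B #7) → D (A #3, B #8) → Y (A #4, B #9) → Y (A #5, B #12) → C (A #6, B #13) → C (A #8, B #14) → Y (A #9, B #15) → Y (A #10, B #16) → C (A #14, B #17) gives a common subsequence of length 10. Since dp[14][17] = 10, nothing longer is possible.

10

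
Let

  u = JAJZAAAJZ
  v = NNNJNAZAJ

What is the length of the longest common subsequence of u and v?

Pick J at u[1]=v[4], A at u[2]=v[6], Z at u[4]=v[7], A at u[7]=v[8], J at u[8]=v[9]; all 5 characters appear in both, in order. dp[9][9] = 5 confirms this is the maximum.

5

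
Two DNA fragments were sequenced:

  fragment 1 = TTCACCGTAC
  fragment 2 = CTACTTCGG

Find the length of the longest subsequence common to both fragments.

Let dp[i][j] be the LCS length of the first i bases of fragment 1 and the first j bases of fragment 2. dp[i][j] = dp[i-1][j-1]+1 when the i-th and j-th bases match, else max(dp[i-1][j], dp[i][j-1]).
    ·  C  T  A  C  T  T  C  G  G
 ·  0  0  0  0  0  0  0  0  0  0
 T  0  0  1  1  1  1  1  1  1  1
 T  0  0  1  1  1  2  2  2  2  2
 C  0  1  1  1  2  2  2  3  3  3
 A  0  1  1  2  2  2  2  3  3  3
 C  0  1  1  2  3  3  3  3  3  3
 C  0  1  1  2  3  3  3  4  4  4
 G  0  1  1  2  3  3  3  4  5  5
 T  0  1  2  2  3  4  4  4  5  5
 A  0  1  2  3  3  4  4  4  5  5
 C  0  1  2  3  4  4  4  5  5  5
dp[10][9] = 5. One LCS (by backtracking along matches): TACCG.

5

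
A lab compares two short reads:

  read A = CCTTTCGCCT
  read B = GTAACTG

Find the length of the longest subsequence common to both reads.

Let dp[i][j] be the LCS length of the first i bases of read A and the first j bases of read B. dp[i][j] = dp[i-1][j-1]+1 when the i-th and j-th bases match, else max(dp[i-1][j], dp[i][j-1]).
    ·  G  T  A  A  C  T  G
 ·  0  0  0  0  0  0  0  0
 C  0  0  0  0  0  1  1  1
 C  0  0  0  0  0  1  1  1
 T  0  0  1  1  1  1  2  2
 T  0  0  1  1  1  1  2  2
 T  0  0  1  1  1  1  2  2
 C  0  0  1  1  1  2  2  2
 G  0  1  1  1  1  2  2  3
 C  0  1  1  1  1  2  2  3
 C  0  1  1  1  1  2  2  3
 T  0  1  2  2  2  2  3  3
dp[10][7] = 3. One LCS (by backtracking along matches): CTG.

3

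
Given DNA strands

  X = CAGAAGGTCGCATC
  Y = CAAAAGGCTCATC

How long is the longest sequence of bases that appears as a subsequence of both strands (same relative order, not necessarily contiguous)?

One common subsequence of length 11: C (X #1, Y #1) → A (X #2, Y #3) → A (X #4, Y #4) → A (X #5, Y #5) → G (X #6, Y #6) → G (X #7, Y #7) → T (X #8, Y #9) → C (X #11, Y #10) → A (X #12, Y #11) → T (X #13, Y #12) → C (X #14, Y #13). dp[14][13] = 11 confirms this is the maximum.

11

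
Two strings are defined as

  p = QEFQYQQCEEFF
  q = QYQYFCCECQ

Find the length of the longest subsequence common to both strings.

Taking Q (p #1, q #1); then Q (p #4, q #3); then Y (p #5, q #4); then C (p #8, q #7); then E (p #9, q #8) gives a common subsequence of length 5. The LCS DP gives dp[12][10] = 5, so this is optimal.

5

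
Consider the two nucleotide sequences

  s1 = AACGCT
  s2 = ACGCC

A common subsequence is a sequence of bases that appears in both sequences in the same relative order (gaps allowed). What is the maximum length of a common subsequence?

4

One common subsequence of length 4: A (s1 #2, s2 #1), then C (s1 #3, s2 #2), then G (s1 #4, s2 #3), then C (s1 #5, s2 #5), and the DP table's final entry dp[6][5] is also 4, so no common subsequence is longer.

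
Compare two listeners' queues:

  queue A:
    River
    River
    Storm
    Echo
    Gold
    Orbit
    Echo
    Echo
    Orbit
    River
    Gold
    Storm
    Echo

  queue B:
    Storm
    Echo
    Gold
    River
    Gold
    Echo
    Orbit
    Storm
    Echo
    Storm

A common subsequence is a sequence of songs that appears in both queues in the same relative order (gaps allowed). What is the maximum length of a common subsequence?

Match Storm [3,1]; then Echo [4,2]; then Gold [5,5]; then Echo [8,6]; then Orbit [9,7]; then Storm [12,8]; then Echo [13,9] — 7 songs in the same relative order in both, and the DP table's final entry dp[13][10] is also 7, so no common subsequence is longer.

7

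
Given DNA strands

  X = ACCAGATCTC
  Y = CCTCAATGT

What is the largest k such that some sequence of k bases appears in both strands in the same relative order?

6

Let dp[i][j] be the LCS length of the first i bases of X and the first j bases of Y. dp[i][j] = dp[i-1][j-1]+1 when the i-th and j-th bases match, else max(dp[i-1][j], dp[i][j-1]).
    ·  C  C  T  C  A  A  T  G  T
 ·  0  0  0  0  0  0  0  0  0  0
 A  0  0  0  0  0  1  1  1  1  1
 C  0  1  1  1  1  1  1  1  1  1
 C  0  1  2  2  2  2  2  2  2  2
 A  0  1  2  2  2  3  3  3  3  3
 G  0  1  2  2  2  3  3  3  4  4
 A  0  1  2  2  2  3  4  4  4  4
 T  0  1  2  3  3  3  4  5  5  5
 C  0  1  2  3  4  4  4  5  5  5
 T  0  1  2  3  4  4  4  5  5  6
 C  0  1  2  3  4  4  4  5  5  6
dp[10][9] = 6. One LCS (by backtracking along matches): CCAATT.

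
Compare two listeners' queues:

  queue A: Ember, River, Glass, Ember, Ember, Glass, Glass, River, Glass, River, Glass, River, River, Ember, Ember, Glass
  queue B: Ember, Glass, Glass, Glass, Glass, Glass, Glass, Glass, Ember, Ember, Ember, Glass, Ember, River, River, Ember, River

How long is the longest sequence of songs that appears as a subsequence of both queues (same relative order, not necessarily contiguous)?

9

One common subsequence of length 9: Ember [1,1], then Glass [3,5], then Glass [6,6], then Glass [7,7], then Glass [9,8], then Glass [11,12], then River [12,14], then River [13,15], then Ember [14,16]. Since dp[16][17] = 9, nothing longer is possible.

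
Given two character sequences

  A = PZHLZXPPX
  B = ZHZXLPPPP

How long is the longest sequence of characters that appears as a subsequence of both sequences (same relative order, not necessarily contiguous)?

One common subsequence of length 6: Z (A #2, B #1); then H (A #3, B #2); then Z (A #5, B #3); then X (A #6, B #4); then P (A #7, B #8); then P (A #8, B #9), and the DP table's final entry dp[9][9] is also 6, so no common subsequence is longer.

6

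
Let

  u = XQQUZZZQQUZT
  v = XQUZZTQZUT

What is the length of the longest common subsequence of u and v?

Pick X [1,1]; then Q [3,2]; then U [4,3]; then Z [5,4]; then Z [6,5]; then Z [7,8]; then U [10,9]; then T [12,10]; all 8 characters appear in both, in order, and the DP table's final entry dp[12][10] is also 8, so no common subsequence is longer.

8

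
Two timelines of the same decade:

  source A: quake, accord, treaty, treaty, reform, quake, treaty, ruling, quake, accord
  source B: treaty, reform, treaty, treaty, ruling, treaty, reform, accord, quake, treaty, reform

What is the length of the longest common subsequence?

5

One common subsequence of length 5: treaty [3,4], then treaty [4,6], then reform [5,7], then quake [6,9], then treaty [7,10]. Since dp[10][11] = 5, nothing longer is possible.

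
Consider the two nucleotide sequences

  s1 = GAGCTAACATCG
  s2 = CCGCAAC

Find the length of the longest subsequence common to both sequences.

Let dp[i][j] be the LCS length of the first i bases of s1 and the first j bases of s2. dp[i][j] = dp[i-1][j-1]+1 when the i-th and j-th bases match, else max(dp[i-1][j], dp[i][j-1]).
    ·  C  C  G  C  A  A  C
 ·  0  0  0  0  0  0  0  0
 G  0  0  0  1  1  1  1  1
 A  0  0  0  1  1  2  2  2
 G  0  0  0  1  1  2  2  2
 C  0  1  1  1  2  2  2  3
 T  0  1  1  1  2  2  2  3
 A  0  1  1  1  2  3  3  3
 A  0  1  1  1  2  3  4  4
 C  0  1  2  2  2  3  4  5
 A  0  1  2  2  2  3  4  5
 T  0  1  2  2  2  3  4  5
 C  0  1  2  2  3  3  4  5
 G  0  1  2  3  3  3  4  5
dp[12][7] = 5. One LCS (by backtracking along matches): GCAAC.

5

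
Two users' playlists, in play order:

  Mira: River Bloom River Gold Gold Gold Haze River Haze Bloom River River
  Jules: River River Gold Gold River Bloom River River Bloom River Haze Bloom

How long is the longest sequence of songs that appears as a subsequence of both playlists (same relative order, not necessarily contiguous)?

8

Match River [1,1], then River [3,2], then Gold [5,3], then Gold [6,4], then River [8,5], then Bloom [10,6], then River [11,8], then River [12,10] — 8 songs in the same relative order in both. Since dp[12][12] = 8, nothing longer is possible.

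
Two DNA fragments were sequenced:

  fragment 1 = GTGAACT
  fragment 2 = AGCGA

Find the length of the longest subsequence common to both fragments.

3

Let dp[i][j] be the LCS length of the first i bases of fragment 1 and the first j bases of fragment 2. dp[i][j] = dp[i-1][j-1]+1 when the i-th and j-th bases match, else max(dp[i-1][j], dp[i][j-1]).
    ·  A  G  C  G  A
 ·  0  0  0  0  0  0
 G  0  0  1  1  1  1
 T  0  0  1  1  1  1
 G  0  0  1  1  2  2
 A  0  1  1  1  2  3
 A  0  1  1  1  2  3
 C  0  1  1  2  2  3
 T  0  1  1  2  2  3
dp[7][5] = 3. One LCS (by backtracking along matches): GGA.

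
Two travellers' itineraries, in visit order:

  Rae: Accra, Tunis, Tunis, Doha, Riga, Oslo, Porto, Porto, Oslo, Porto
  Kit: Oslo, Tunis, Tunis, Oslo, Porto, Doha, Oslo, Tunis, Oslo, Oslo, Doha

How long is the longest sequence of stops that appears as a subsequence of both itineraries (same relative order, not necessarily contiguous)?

5

Pick Tunis [2,2] → Tunis [3,3] → Doha [4,6] → Oslo [6,9] → Oslo [9,10]; all 5 stops appear in both, in order. The LCS DP gives dp[10][11] = 5, so this is optimal.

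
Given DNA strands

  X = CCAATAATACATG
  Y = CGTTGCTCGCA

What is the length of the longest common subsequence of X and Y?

Taking C at X[1]=Y[1]; then T at X[5]=Y[3]; then T at X[8]=Y[4]; then C at X[10]=Y[6]; then T at X[12]=Y[7]; then G at X[13]=Y[9] gives a common subsequence of length 6. The LCS DP gives dp[13][11] = 6, so this is optimal.

6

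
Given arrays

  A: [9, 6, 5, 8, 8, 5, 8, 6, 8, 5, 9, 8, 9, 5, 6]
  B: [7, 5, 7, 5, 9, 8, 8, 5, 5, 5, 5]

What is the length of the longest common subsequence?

Pick 9 at A[1]=B[5], then 8 at A[4]=B[6], then 8 at A[5]=B[7], then 5 at A[6]=B[9], then 5 at A[10]=B[10], then 5 at A[14]=B[11]; all 6 values appear in both, in order. Since dp[15][11] = 6, nothing longer is possible.

6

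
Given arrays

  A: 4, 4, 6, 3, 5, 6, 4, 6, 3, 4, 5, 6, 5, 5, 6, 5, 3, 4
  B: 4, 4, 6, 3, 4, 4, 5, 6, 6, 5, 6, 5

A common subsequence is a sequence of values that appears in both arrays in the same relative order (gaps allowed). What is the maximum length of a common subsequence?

11

Taking 4 at A[1]=B[1], 4 at A[2]=B[2], 6 at A[3]=B[3], 3 at A[4]=B[4], 4 at A[7]=B[5], 4 at A[10]=B[6], 5 at A[11]=B[7], 6 at A[12]=B[9], 5 at A[14]=B[10], 6 at A[15]=B[11], 5 at A[16]=B[12] gives a common subsequence of length 11. The LCS DP gives dp[18][12] = 11, so this is optimal.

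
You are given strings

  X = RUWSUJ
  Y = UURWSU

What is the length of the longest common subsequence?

Let dp[i][j] be the LCS length of the first i characters of X and the first j characters of Y. dp[i][j] = dp[i-1][j-1]+1 when the i-th and j-th characters match, else max(dp[i-1][j], dp[i][j-1]).
    ·  U  U  R  W  S  U
 ·  0  0  0  0  0  0  0
 R  0  0  0  1  1  1  1
 U  0  1  1  1  1  1  2
 W  0  1  1  1  2  2  2
 S  0  1  1  1  2  3  3
 U  0  1  2  2  2  3  4
 J  0  1  2  2  2  3  4
dp[6][6] = 4. One LCS (by backtracking along matches): RWSU.

4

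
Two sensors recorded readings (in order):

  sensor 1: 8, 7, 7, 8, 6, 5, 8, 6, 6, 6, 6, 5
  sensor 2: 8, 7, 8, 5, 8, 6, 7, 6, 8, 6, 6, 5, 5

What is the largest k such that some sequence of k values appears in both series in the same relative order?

10

Pick 8 at sensor 1[1]=sensor 2[1]; then 7 at sensor 1[3]=sensor 2[2]; then 8 at sensor 1[4]=sensor 2[3]; then 5 at sensor 1[6]=sensor 2[4]; then 8 at sensor 1[7]=sensor 2[5]; then 6 at sensor 1[8]=sensor 2[6]; then 6 at sensor 1[9]=sensor 2[8]; then 6 at sensor 1[10]=sensor 2[10]; then 6 at sensor 1[11]=sensor 2[11]; then 5 at sensor 1[12]=sensor 2[13]; all 10 values appear in both, in order, and the DP table's final entry dp[12][13] is also 10, so no common subsequence is longer.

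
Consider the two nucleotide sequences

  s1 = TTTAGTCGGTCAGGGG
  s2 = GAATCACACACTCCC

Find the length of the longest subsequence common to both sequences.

5

Taking T (s1 #1, s2 #4), A (s1 #4, s2 #10), T (s1 #6, s2 #12), C (s1 #7, s2 #14), C (s1 #11, s2 #15) gives a common subsequence of length 5, and the DP table's final entry dp[16][15] is also 5, so no common subsequence is longer.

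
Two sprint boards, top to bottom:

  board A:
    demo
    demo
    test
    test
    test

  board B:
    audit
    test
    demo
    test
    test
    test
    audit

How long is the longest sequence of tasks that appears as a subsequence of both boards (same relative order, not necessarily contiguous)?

Match demo [2,3], test [3,4], test [4,5], test [5,6] — 4 tasks in the same relative order in both. dp[5][7] = 4 confirms this is the maximum.

4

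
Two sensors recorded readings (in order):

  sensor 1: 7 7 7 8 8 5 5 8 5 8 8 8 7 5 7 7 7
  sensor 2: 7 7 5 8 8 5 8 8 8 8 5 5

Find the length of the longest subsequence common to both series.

10

Taking 7 at sensor 1[1]=sensor 2[1], then 7 at sensor 1[2]=sensor 2[2], then 8 at sensor 1[4]=sensor 2[4], then 8 at sensor 1[5]=sensor 2[5], then 5 at sensor 1[7]=sensor 2[6], then 8 at sensor 1[8]=sensor 2[7], then 8 at sensor 1[10]=sensor 2[8], then 8 at sensor 1[11]=sensor 2[9], then 8 at sensor 1[12]=sensor 2[10], then 5 at sensor 1[14]=sensor 2[12] gives a common subsequence of length 10. Since dp[17][12] = 10, nothing longer is possible.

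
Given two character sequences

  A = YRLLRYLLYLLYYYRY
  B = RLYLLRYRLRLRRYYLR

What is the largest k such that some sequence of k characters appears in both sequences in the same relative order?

11

Taking R (A #2, B #1); then L (A #4, B #2); then Y (A #6, B #3); then L (A #7, B #4); then L (A #8, B #5); then Y (A #9, B #7); then L (A #10, B #9); then L (A #11, B #11); then Y (A #12, B #14); then Y (A #13, B #15); then R (A #15, B #17) gives a common subsequence of length 11. The LCS DP gives dp[16][17] = 11, so this is optimal.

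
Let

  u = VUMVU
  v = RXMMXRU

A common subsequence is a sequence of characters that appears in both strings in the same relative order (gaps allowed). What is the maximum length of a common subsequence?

2

Pick M (u #3, v #4), U (u #5, v #7); all 2 characters appear in both, in order. Since dp[5][7] = 2, nothing longer is possible.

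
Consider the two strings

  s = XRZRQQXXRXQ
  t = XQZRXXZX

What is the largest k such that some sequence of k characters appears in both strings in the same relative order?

Pick X (s #1, t #1), then Z (s #3, t #3), then R (s #4, t #4), then X (s #7, t #5), then X (s #8, t #6), then X (s #10, t #8); all 6 characters appear in both, in order. Since dp[11][8] = 6, nothing longer is possible.

6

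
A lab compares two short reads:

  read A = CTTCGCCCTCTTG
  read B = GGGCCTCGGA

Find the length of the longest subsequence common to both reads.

6

Let dp[i][j] be the LCS length of the first i bases of read A and the first j bases of read B. dp[i][j] = dp[i-1][j-1]+1 when the i-th and j-th bases match, else max(dp[i-1][j], dp[i][j-1]).
    ·  G  G  G  C  C  T  C  G  G  A
 ·  0  0  0  0  0  0  0  0  0  0  0
 C  0  0  0  0  1  1  1  1  1  1  1
 T  0  0  0  0  1  1  2  2  2  2  2
 T  0  0  0  0  1  1  2  2  2  2  2
 C  0  0  0  0  1  2  2  3  3  3  3
 G  0  1  1  1  1  2  2  3  4  4  4
 C  0  1  1  1  2  2  2  3  4  4  4
 C  0  1  1  1  2  3  3  3  4  4  4
 C  0  1  1  1  2  3  3  4  4  4  4
 T  0  1  1  1  2  3  4  4  4  4  4
 C  0  1  1  1  2  3  4  5  5  5  5
 T  0  1  1  1  2  3  4  5  5  5  5
 T  0  1  1  1  2  3  4  5  5  5  5
 G  0  1  2  2  2  3  4  5  6  6  6
dp[13][10] = 6. One LCS (by backtracking along matches): GCCTCG.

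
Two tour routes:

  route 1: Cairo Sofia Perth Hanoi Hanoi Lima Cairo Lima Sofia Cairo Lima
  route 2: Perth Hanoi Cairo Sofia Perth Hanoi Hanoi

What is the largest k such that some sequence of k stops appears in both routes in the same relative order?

Pick Cairo (route 1 #1, route 2 #3), then Sofia (route 1 #2, route 2 #4), then Perth (route 1 #3, route 2 #5), then Hanoi (route 1 #4, route 2 #6), then Hanoi (route 1 #5, route 2 #7); all 5 stops appear in both, in order. dp[11][7] = 5 confirms this is the maximum.

5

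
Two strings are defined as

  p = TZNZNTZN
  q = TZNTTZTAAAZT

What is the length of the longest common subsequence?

Let dp[i][j] be the LCS length of the first i characters of p and the first j characters of q. dp[i][j] = dp[i-1][j-1]+1 when the i-th and j-th characters match, else max(dp[i-1][j], dp[i][j-1]).
    ·  T  Z  N  T  T  Z  T  A  A  A  Z  T
 ·  0  0  0  0  0  0  0  0  0  0  0  0  0
 T  0  1  1  1  1  1  1  1  1  1  1  1  1
 Z  0  1  2  2  2  2  2  2  2  2  2  2  2
 N  0  1  2  3  3  3  3  3  3  3  3  3  3
 Z  0  1  2  3  3  3  4  4  4  4  4  4  4
 N  0  1  2  3  3  3  4  4  4  4  4  4  4
 T  0  1  2  3  4  4  4  5  5  5  5  5  5
 Z  0  1  2  3  4  4  5  5  5  5  5  6  6
 N  0  1  2  3  4  4  5  5  5  5  5  6  6
dp[8][12] = 6. One LCS (by backtracking along matches): TZNZTZ.

6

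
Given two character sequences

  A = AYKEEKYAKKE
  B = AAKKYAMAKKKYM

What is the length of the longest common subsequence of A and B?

7

One common subsequence of length 7: A [1,2] → K [3,3] → K [6,4] → Y [7,5] → A [8,8] → K [9,10] → K [10,11]. The LCS DP gives dp[11][13] = 7, so this is optimal.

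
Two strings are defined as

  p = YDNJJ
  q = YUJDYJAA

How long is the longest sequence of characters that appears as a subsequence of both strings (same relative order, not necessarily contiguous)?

3

Let dp[i][j] be the LCS length of the first i characters of p and the first j characters of q. dp[i][j] = dp[i-1][j-1]+1 when the i-th and j-th characters match, else max(dp[i-1][j], dp[i][j-1]).
    ·  Y  U  J  D  Y  J  A  A
 ·  0  0  0  0  0  0  0  0  0
 Y  0  1  1  1  1  1  1  1  1
 D  0  1  1  1  2  2  2  2  2
 N  0  1  1  1  2  2  2  2  2
 J  0  1  1  2  2  2  3  3  3
 J  0  1  1  2  2  2  3  3  3
dp[5][8] = 3. One LCS (by backtracking along matches): YDJ.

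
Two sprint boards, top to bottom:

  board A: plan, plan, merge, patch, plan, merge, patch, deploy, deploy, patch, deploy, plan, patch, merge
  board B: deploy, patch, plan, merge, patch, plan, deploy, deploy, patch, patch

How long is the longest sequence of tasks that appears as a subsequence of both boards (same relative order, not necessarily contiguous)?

8

Taking plan (board A #2, board B #3) → merge (board A #3, board B #4) → patch (board A #4, board B #5) → plan (board A #5, board B #6) → deploy (board A #8, board B #7) → deploy (board A #9, board B #8) → patch (board A #10, board B #9) → patch (board A #13, board B #10) gives a common subsequence of length 8. The LCS DP gives dp[14][10] = 8, so this is optimal.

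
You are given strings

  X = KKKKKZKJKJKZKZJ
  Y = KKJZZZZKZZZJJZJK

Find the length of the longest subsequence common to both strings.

Taking K [1,1], K [2,2], K [3,8], Z [6,11], J [8,12], J [10,13], Z [12,14], K [13,16] gives a common subsequence of length 8, and the DP table's final entry dp[15][16] is also 8, so no common subsequence is longer.

8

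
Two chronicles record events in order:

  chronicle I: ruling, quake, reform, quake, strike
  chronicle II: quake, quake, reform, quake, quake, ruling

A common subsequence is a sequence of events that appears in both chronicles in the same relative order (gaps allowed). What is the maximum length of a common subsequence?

3

Match quake (chronicle I #2, chronicle II #2) → reform (chronicle I #3, chronicle II #3) → quake (chronicle I #4, chronicle II #5) — 3 events in the same relative order in both. dp[5][6] = 3 confirms this is the maximum.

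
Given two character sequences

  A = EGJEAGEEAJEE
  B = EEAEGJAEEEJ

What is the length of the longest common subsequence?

Let dp[i][j] be the LCS length of the first i characters of A and the first j characters of B. dp[i][j] = dp[i-1][j-1]+1 when the i-th and j-th characters match, else max(dp[i-1][j], dp[i][j-1]).
    ·  E  E  A  E  G  J  A  E  E  E  J
 ·  0  0  0  0  0  0  0  0  0  0  0  0
 E  0  1  1  1  1  1  1  1  1  1  1  1
 G  0  1  1  1  1  2  2  2  2  2  2  2
 J  0  1  1  1  1  2  3  3  3  3  3  3
 E  0  1  2  2  2  2  3  3  4  4  4  4
 A  0  1  2  3  3  3  3  4  4  4  4  4
 G  0  1  2  3  3  4  4  4  4  4  4  4
 E  0  1  2  3  4  4  4  4  5  5  5  5
 E  0  1  2  3  4  4  4  4  5  6  6  6
 A  0  1  2  3  4  4  4  5  5  6  6  6
 J  0  1  2  3  4  4  5  5  5  6  6  7
 E  0  1  2  3  4  4  5  5  6  6  7  7
 E  0  1  2  3  4  4  5  5  6  7  7  7
dp[12][11] = 7. One LCS (by backtracking along matches): EGJEEEJ.

7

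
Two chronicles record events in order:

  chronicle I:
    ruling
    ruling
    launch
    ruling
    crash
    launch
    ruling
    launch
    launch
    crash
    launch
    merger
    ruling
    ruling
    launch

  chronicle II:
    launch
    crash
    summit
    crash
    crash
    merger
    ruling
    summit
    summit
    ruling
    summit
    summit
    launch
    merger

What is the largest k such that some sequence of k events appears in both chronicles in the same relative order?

Taking launch at chronicle I[3]=chronicle II[1]; then crash at chronicle I[5]=chronicle II[4]; then crash at chronicle I[10]=chronicle II[5]; then merger at chronicle I[12]=chronicle II[6]; then ruling at chronicle I[13]=chronicle II[7]; then ruling at chronicle I[14]=chronicle II[10]; then launch at chronicle I[15]=chronicle II[13] gives a common subsequence of length 7, and the DP table's final entry dp[15][14] is also 7, so no common subsequence is longer.

7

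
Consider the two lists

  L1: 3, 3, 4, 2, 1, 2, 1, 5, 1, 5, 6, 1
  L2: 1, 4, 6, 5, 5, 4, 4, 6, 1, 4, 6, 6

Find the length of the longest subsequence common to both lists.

Match 4 [3,2], then 5 [8,4], then 5 [10,5], then 6 [11,8], then 1 [12,9] — 5 values in the same relative order in both. The LCS DP gives dp[12][12] = 5, so this is optimal.

5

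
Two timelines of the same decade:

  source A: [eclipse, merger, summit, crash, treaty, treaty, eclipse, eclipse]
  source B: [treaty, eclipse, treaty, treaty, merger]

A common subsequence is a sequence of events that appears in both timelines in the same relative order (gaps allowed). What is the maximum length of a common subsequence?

3

One common subsequence of length 3: eclipse (source A #1, source B #2), then treaty (source A #5, source B #3), then treaty (source A #6, source B #4). dp[8][5] = 3 confirms this is the maximum.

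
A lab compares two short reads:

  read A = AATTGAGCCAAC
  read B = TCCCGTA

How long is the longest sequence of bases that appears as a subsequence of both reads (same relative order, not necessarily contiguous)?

Pick T [3,1]; then C [8,3]; then C [9,4]; then A [11,7]; all 4 bases appear in both, in order. Since dp[12][7] = 4, nothing longer is possible.

4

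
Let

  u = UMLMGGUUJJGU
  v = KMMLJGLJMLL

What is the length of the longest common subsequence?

4

Let dp[i][j] be the LCS length of the first i characters of u and the first j characters of v. dp[i][j] = dp[i-1][j-1]+1 when the i-th and j-th characters match, else max(dp[i-1][j], dp[i][j-1]).
    ·  K  M  M  L  J  G  L  J  M  L  L
 ·  0  0  0  0  0  0  0  0  0  0  0  0
 U  0  0  0  0  0  0  0  0  0  0  0  0
 M  0  0  1  1  1  1  1  1  1  1  1  1
 L  0  0  1  1  2  2  2  2  2  2  2  2
 M  0  0  1  2  2  2  2  2  2  3  3  3
 G  0  0  1  2  2  2  3  3  3  3  3  3
 G  0  0  1  2  2  2  3  3  3  3  3  3
 U  0  0  1  2  2  2  3  3  3  3  3  3
 U  0  0  1  2  2  2  3  3  3  3  3  3
 J  0  0  1  2  2  3  3  3  4  4  4  4
 J  0  0  1  2  2  3  3  3  4  4  4  4
 G  0  0  1  2  2  3  4  4  4  4  4  4
 U  0  0  1  2  2  3  4  4  4  4  4  4
dp[12][11] = 4. One LCS (by backtracking along matches): MLGJ.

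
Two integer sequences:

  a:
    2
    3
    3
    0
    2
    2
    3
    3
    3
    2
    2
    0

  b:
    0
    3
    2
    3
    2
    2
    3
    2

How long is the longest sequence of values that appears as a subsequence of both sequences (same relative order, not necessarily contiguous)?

6

One common subsequence of length 6: 2 (a #1, b #3) → 3 (a #3, b #4) → 2 (a #5, b #5) → 2 (a #6, b #6) → 3 (a #9, b #7) → 2 (a #11, b #8). The LCS DP gives dp[12][8] = 6, so this is optimal.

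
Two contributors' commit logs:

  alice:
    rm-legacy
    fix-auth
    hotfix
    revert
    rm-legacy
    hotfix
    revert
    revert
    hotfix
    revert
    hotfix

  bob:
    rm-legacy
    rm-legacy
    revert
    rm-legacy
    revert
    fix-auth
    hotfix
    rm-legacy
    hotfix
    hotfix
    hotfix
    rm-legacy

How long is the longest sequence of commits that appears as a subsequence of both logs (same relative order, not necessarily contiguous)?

One common subsequence of length 7: rm-legacy [1,4]; then fix-auth [2,6]; then hotfix [3,7]; then rm-legacy [5,8]; then hotfix [6,9]; then hotfix [9,10]; then hotfix [11,11]. The LCS DP gives dp[11][12] = 7, so this is optimal.

7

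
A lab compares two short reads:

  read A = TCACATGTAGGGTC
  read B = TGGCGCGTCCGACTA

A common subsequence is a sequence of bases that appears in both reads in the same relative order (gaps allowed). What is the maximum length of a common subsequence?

Match T at read A[1]=read B[1], then C at read A[2]=read B[4], then C at read A[4]=read B[6], then T at read A[6]=read B[8], then G at read A[7]=read B[11], then T at read A[8]=read B[14], then A at read A[9]=read B[15] — 7 bases in the same relative order in both, and the DP table's final entry dp[14][15] is also 7, so no common subsequence is longer.

7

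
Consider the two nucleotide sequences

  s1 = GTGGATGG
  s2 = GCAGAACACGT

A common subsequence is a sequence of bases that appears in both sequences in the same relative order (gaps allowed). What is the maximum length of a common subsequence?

4

Let dp[i][j] be the LCS length of the first i bases of s1 and the first j bases of s2. dp[i][j] = dp[i-1][j-1]+1 when the i-th and j-th bases match, else max(dp[i-1][j], dp[i][j-1]).
    ·  G  C  A  G  A  A  C  A  C  G  T
 ·  0  0  0  0  0  0  0  0  0  0  0  0
 G  0  1  1  1  1  1  1  1  1  1  1  1
 T  0  1  1  1  1  1  1  1  1  1  1  2
 G  0  1  1  1  2  2  2  2  2  2  2  2
 G  0  1  1  1  2  2  2  2  2  2  3  3
 A  0  1  1  2  2  3  3  3  3  3  3  3
 T  0  1  1  2  2  3  3  3  3  3  3  4
 G  0  1  1  2  3  3  3  3  3  3  4  4
 G  0  1  1  2  3  3  3  3  3  3  4  4
dp[8][11] = 4. One LCS (by backtracking along matches): GGGT.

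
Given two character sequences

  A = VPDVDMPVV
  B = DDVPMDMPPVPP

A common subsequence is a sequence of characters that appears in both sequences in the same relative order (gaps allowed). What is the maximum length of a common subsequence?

Let dp[i][j] be the LCS length of the first i characters of A and the first j characters of B. dp[i][j] = dp[i-1][j-1]+1 when the i-th and j-th characters match, else max(dp[i-1][j], dp[i][j-1]).
    ·  D  D  V  P  M  D  M  P  P  V  P  P
 ·  0  0  0  0  0  0  0  0  0  0  0  0  0
 V  0  0  0  1  1  1  1  1  1  1  1  1  1
 P  0  0  0  1  2  2  2  2  2  2  2  2  2
 D  0  1  1  1  2  2  3  3  3  3  3  3  3
 V  0  1  1  2  2  2  3  3  3  3  4  4  4
 D  0  1  2  2  2  2  3  3  3  3  4  4  4
 M  0  1  2  2  2  3  3  4  4  4  4  4  4
 P  0  1  2  2  3  3  3  4  5  5  5  5  5
 V  0  1  2  3  3  3  3  4  5  5  6  6  6
 V  0  1  2  3  3  3  3  4  5  5  6  6  6
dp[9][12] = 6. One LCS (by backtracking along matches): VPDMPV.

6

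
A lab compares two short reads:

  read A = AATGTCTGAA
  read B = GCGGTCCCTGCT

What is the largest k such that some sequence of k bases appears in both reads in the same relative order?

Let dp[i][j] be the LCS length of the first i bases of read A and the first j bases of read B. dp[i][j] = dp[i-1][j-1]+1 when the i-th and j-th bases match, else max(dp[i-1][j], dp[i][j-1]).
    ·  G  C  G  G  T  C  C  C  T  G  C  T
 ·  0  0  0  0  0  0  0  0  0  0  0  0  0
 A  0  0  0  0  0  0  0  0  0  0  0  0  0
 A  0  0  0  0  0  0  0  0  0  0  0  0  0
 T  0  0  0  0  0  1  1  1  1  1  1  1  1
 G  0  1  1  1  1  1  1  1  1  1  2  2  2
 T  0  1  1  1  1  2  2  2  2  2  2  2  3
 C  0  1  2  2  2  2  3  3  3  3  3  3  3
 T  0  1  2  2  2  3  3  3  3  4  4  4  4
 G  0  1  2  3  3  3  3  3  3  4  5  5  5
 A  0  1  2  3  3  3  3  3  3  4  5  5  5
 A  0  1  2  3  3  3  3  3  3  4  5  5  5
dp[10][12] = 5. One LCS (by backtracking along matches): GTCTG.

5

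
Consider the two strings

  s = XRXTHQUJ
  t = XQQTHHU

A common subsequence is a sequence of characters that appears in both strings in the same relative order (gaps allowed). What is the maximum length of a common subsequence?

Match X [1,1] → T [4,4] → H [5,6] → U [7,7] — 4 characters in the same relative order in both. The LCS DP gives dp[8][7] = 4, so this is optimal.

4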